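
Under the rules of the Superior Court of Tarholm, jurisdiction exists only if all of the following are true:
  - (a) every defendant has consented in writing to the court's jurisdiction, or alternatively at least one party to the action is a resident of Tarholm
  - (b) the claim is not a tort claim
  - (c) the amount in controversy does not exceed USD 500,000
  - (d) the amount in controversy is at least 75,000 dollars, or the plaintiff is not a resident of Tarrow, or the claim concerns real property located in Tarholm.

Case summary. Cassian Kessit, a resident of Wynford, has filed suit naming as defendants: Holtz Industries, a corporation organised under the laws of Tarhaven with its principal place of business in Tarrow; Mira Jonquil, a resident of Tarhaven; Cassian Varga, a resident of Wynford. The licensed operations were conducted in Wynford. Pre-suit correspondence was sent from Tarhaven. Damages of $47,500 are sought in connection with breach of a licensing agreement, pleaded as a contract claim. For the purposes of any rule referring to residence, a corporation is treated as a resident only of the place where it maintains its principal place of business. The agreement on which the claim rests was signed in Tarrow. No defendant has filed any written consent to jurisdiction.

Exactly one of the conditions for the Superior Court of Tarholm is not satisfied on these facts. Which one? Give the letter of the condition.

(a)

The Superior Court of Tarholm:
  (a) No such written consent has been filed; no party resides in Tarholm — no alternative holds. Condition not met.
  (b) The claim is a contract claim, not a tort claim. Met.
  (c) The amount in controversy is 47,500 dollars, within the $500,000 ceiling. Met.
  (d) The plaintiff resides in Wynford, which is not Tarrow — that alternative is enough. Satisfied.
Only condition (a) fails.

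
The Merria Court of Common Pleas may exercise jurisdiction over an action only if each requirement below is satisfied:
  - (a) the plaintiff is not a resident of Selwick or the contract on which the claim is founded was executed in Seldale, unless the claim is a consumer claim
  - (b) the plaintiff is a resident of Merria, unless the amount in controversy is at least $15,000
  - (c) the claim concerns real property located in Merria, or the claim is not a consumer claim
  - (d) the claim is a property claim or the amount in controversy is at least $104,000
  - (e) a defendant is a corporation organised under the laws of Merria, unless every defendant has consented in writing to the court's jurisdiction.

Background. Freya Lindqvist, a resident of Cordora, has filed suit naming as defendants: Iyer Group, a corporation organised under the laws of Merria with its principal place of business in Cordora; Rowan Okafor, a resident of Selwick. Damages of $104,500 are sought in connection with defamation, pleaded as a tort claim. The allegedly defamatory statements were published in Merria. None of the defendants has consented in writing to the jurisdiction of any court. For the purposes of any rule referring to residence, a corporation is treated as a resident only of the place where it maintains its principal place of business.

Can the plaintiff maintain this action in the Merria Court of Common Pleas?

Yes

The Merria Court of Common Pleas:
  (a) The plaintiff resides in Cordora, which is not Selwick, so one alternative holds. Met.
  (b) The plaintiff resides in Cordora, not Merria. But the amount in controversy is 104,500 dollars, which meets the USD 15,000 floor, and the 'unless' clause therefore excuses the requirement. Satisfied.
  (c) The claim is a tort claim, not a consumer claim — that alternative is enough. Met.
  (d) The amount in controversy is 104,500 dollars, which meets the 104,000 dollars floor — that alternative is enough. Met.
  (e) Iyer Group is organised under the laws of Merria. Satisfied.
  → Every requirement is satisfied — jurisdiction.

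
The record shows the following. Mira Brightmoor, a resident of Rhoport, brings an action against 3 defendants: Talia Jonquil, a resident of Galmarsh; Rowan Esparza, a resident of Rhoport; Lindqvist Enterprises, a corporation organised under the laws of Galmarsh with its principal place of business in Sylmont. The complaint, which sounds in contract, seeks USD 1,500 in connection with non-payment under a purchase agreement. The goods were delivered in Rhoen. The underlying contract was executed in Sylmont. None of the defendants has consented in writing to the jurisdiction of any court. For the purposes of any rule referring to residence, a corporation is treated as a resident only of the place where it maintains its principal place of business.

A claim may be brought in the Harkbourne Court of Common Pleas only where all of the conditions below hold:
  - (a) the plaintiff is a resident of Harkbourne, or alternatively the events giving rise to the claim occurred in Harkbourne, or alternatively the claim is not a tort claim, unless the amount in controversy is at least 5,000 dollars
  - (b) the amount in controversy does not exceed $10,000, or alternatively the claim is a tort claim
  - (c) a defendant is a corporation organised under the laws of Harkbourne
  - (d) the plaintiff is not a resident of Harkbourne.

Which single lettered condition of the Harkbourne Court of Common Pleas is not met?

(c)

The Harkbourne Court of Common Pleas:
  (a) The claim is a contract claim, not a tort claim — that alternative is enough. Condition met.
  (b) The amount in controversy is 1,500 dollars, within the USD 10,000 ceiling — that alternative is enough. Condition met.
  (c) The corporate defendant(s) are organised in Galmarsh, not Harkbourne. Not met.
  (d) The plaintiff resides in Rhoport, which is not Harkbourne. Condition met.
Only condition (c) fails.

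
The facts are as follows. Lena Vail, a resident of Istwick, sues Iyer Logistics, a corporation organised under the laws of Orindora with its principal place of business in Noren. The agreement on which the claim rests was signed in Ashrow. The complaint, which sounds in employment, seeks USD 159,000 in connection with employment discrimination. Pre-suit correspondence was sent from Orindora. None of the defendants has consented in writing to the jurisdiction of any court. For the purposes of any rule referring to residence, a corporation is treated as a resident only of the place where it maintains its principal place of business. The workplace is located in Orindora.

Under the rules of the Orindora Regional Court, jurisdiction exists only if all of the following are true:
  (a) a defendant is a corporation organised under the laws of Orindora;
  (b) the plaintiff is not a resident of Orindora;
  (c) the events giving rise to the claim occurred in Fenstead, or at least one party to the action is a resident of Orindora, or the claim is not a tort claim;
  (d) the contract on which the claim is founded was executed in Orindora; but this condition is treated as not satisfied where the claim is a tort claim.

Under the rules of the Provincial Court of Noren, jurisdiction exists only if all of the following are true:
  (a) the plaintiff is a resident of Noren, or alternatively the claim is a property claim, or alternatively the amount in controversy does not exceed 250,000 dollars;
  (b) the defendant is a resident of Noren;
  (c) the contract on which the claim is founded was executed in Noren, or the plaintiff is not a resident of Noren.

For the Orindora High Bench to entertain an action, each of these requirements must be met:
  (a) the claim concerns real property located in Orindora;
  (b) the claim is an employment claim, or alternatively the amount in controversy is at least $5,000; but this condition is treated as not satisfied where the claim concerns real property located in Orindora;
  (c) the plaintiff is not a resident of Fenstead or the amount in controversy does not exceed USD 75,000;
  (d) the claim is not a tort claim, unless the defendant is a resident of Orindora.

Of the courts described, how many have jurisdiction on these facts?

1

The Orindora Regional Court:
  (a) Iyer Logistics is organised under the laws of Orindora. Condition met.
  (b) The plaintiff resides in Istwick, which is not Orindora. Met.
  (c) The claim is an employment claim, not a tort claim, so this disjunct is met. Satisfied.
  (d) The contract was executed in Ashrow, not Orindora. Not satisfied.
  → The court lacks jurisdiction.
The Provincial Court of Noren:
  (a) The amount in controversy is USD 159,000, within the 250,000 dollars ceiling, so one alternative holds. Met.
  (b) The defendant resides in Noren. Condition met.
  (c) The plaintiff resides in Istwick, which is not Noren — that alternative is enough. Met.
  → Every requirement is satisfied — jurisdiction.
The Orindora High Bench:
  (a) The claim does not concern real property. Not met.
  (b) The claim is an employment claim, so one alternative holds. And the carve-out is inapplicable — the claim does not concern real property. Met.
  (c) The plaintiff resides in Istwick, which is not Fenstead, so one alternative holds. Satisfied.
  (d) The claim is an employment claim, not a tort claim. Condition met.
  → At least one condition fails; no jurisdiction.
Courts with jurisdiction: the Provincial Court of Noren — 1 in total.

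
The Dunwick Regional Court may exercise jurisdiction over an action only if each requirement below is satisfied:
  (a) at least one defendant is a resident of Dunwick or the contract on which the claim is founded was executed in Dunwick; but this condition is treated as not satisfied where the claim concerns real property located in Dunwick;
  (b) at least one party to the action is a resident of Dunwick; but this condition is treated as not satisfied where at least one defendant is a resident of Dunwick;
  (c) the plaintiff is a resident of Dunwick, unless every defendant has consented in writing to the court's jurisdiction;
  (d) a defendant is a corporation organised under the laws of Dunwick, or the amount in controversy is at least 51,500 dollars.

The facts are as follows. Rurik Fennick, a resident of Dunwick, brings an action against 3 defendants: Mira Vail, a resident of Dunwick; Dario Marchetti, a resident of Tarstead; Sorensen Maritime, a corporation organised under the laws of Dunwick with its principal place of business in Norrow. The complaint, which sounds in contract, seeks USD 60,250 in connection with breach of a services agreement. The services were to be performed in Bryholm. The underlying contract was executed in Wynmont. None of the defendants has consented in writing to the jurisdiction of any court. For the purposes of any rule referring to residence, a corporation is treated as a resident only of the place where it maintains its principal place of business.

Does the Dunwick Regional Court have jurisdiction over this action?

No

The Dunwick Regional Court:
  (a) Mira Vail resides in Dunwick, which satisfies one of the alternatives. The exception is not triggered, since the claim does not concern real property. Satisfied.
  (b) Rurik Fennick resides in Dunwick. However, Mira Vail resides in Dunwick, which falls within the stated exception and so defeats the condition. Not met.
  (c) The plaintiff resides in Dunwick. Condition met.
  (d) Sorensen Maritime is organised under the laws of Dunwick, so one alternative holds. Condition met.
  → At least one condition fails; no jurisdiction.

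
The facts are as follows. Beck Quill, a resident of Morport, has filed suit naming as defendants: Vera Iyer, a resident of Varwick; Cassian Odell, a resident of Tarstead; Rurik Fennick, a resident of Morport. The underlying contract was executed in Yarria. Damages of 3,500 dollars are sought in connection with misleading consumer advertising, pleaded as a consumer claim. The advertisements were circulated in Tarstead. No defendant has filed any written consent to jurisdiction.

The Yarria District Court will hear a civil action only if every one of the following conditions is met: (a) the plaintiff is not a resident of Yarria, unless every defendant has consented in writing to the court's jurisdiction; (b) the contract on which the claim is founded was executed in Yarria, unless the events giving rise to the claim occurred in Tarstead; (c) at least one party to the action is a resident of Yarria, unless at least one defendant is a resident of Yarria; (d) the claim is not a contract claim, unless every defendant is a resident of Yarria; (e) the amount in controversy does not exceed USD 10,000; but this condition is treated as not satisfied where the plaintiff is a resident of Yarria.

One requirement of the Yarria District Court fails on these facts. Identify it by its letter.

(c)

The Yarria District Court:
  (a) The plaintiff resides in Morport, which is not Yarria. Met.
  (b) The contract was executed in Yarria. Satisfied.
  (c) No party resides in Yarria. Nor does the 'unless' clause help: no defendant resides in Yarria (they reside in Varwick, Tarstead, Morport). Not satisfied.
  (d) The claim is a consumer claim, not a contract claim. Satisfied.
  (e) The amount in controversy is 3,500 dollars, within the 10,000 dollars ceiling. The exception is not triggered, since the plaintiff resides in Morport, not Yarria. Met.
Only condition (c) fails.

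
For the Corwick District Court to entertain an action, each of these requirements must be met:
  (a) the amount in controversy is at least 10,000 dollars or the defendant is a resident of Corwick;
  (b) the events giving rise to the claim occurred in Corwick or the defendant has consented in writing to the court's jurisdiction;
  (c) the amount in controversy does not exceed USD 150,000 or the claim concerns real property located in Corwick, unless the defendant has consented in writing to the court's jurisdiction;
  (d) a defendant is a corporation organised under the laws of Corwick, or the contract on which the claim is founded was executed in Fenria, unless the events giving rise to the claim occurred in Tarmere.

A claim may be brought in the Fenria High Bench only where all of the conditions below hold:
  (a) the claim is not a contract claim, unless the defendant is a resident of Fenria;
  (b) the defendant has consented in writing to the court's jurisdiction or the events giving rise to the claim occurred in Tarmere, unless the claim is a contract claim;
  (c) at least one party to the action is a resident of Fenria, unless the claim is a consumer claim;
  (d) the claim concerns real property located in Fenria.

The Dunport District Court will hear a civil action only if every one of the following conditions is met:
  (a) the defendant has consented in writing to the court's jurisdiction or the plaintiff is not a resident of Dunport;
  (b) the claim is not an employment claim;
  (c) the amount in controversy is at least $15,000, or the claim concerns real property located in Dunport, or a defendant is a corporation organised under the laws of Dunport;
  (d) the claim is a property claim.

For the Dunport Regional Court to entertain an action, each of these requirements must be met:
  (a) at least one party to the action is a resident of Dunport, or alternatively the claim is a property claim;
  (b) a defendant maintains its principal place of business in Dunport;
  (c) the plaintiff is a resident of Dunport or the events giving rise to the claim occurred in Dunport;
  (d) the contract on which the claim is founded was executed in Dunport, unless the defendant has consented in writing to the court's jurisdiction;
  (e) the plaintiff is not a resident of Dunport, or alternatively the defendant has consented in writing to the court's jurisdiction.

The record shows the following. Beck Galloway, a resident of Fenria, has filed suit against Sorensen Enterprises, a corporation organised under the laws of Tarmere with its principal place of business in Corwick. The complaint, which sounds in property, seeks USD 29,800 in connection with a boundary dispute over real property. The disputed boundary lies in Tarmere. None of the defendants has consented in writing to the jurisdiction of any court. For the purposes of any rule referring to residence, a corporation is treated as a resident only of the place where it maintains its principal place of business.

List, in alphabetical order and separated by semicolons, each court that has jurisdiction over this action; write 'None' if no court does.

The Corwick District Court:
  (a) The amount in controversy is USD 29,800, which meets the $10,000 floor, so one alternative holds. Satisfied.
  (b) The operative events occurred in Tarmere, not Corwick; no such written consent has been filed — none of the alternatives is met. Not met.
  (c) The amount in controversy is USD 29,800, within the 150,000 dollars ceiling, so one alternative holds. Met.
  (d) The corporate defendant(s) are organised in Tarmere, not Corwick; no contract (and hence no place of execution) is alleged — no alternative holds. However, the operative events occurred in Tarmere, so the 'unless' proviso supplies this condition. Condition met.
  → Not every requirement is met — no jurisdiction.
The Fenria High Bench:
  (a) The claim is a property claim, not a contract claim. Condition met.
  (b) The operative events occurred in Tarmere, so this disjunct is met. Satisfied.
  (c) Beck Galloway resides in Fenria. Condition met.
  (d) The property lies in Tarmere, not Fenria. Not satisfied.
  → Not every requirement is met — no jurisdiction.
The Dunport District Court:
  (a) The plaintiff resides in Fenria, which is not Dunport — that alternative is enough. Condition met.
  (b) The claim is a property claim, not an employment claim. Met.
  (c) The amount in controversy is USD 29,800, which meets the 15,000 dollars floor, so this disjunct is met. Condition met.
  (d) The claim is a property claim. Condition met.
  → All conditions met; jurisdiction exists.
The Dunport Regional Court:
  (a) The claim is a property claim, which satisfies one of the alternatives. Met.
  (b) The corporate defendant(s) have their principal place of business in Corwick, not Dunport. Not satisfied.
  (c) The plaintiff resides in Fenria, not Dunport; the operative events occurred in Tarmere, not Dunport — no alternative holds. Fails.
  (d) No contract (and hence no place of execution) is alleged. Nor does the 'unless' clause help: no such written consent has been filed. Not met.
  (e) The plaintiff resides in Fenria, which is not Dunport — that alternative is enough. Met.
  → Not every requirement is met — no jurisdiction.

the Dunport District Court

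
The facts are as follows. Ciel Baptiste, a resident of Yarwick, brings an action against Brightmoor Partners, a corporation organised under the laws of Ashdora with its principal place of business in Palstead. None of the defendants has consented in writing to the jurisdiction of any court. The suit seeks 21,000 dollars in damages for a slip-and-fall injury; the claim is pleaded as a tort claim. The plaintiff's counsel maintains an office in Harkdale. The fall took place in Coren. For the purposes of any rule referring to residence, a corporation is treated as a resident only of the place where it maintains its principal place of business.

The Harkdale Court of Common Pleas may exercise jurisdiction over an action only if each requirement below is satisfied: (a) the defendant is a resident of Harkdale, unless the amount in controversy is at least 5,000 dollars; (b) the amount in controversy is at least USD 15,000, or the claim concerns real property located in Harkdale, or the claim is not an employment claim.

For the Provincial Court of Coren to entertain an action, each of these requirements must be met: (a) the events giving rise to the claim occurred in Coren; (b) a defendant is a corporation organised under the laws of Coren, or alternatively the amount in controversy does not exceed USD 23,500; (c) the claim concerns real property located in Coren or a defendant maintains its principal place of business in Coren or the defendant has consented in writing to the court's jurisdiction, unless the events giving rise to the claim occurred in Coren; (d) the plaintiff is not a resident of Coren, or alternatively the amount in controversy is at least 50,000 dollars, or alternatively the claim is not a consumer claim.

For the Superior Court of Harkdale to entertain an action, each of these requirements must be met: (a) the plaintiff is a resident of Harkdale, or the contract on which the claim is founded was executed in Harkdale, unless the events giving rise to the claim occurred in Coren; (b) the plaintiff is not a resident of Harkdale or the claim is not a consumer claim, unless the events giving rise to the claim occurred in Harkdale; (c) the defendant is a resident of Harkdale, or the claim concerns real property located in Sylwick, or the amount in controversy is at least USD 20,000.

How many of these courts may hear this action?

The Harkdale Court of Common Pleas:
  (a) The defendant resides in Palstead, not Harkdale. But the amount in controversy is 21,000 dollars, which meets the $5,000 floor, and the 'unless' clause therefore excuses the requirement. Condition met.
  (b) The amount in controversy is USD 21,000, which meets the USD 15,000 floor, so this disjunct is met. Met.
  → Every requirement is satisfied — jurisdiction.
The Provincial Court of Coren:
  (a) The operative events occurred in Coren. Condition met.
  (b) The amount in controversy is USD 21,000, within the USD 23,500 ceiling, so one alternative holds. Satisfied.
  (c) The claim does not concern real property; the corporate defendant(s) have their principal place of business in Palstead, not Coren; no such written consent has been filed — none of the alternatives is met. But the operative events occurred in Coren, and the 'unless' clause therefore excuses the requirement. Condition met.
  (d) The plaintiff resides in Yarwick, which is not Coren, which satisfies one of the alternatives. Met.
  → The court has jurisdiction.
The Superior Court of Harkdale:
  (a) The plaintiff resides in Yarwick, not Harkdale; no contract (and hence no place of execution) is alleged — every alternative fails. However, the operative events occurred in Coren, so the 'unless' proviso supplies this condition. Condition met.
  (b) The plaintiff resides in Yarwick, which is not Harkdale, which satisfies one of the alternatives. Satisfied.
  (c) The amount in controversy is 21,000 dollars, which meets the $20,000 floor — that alternative is enough. Condition met.
  → Every requirement is satisfied — jurisdiction.
Courts with jurisdiction: the Harkdale Court of Common Pleas, the Provincial Court of Coren, the Superior Court of Harkdale — 3 in total.

3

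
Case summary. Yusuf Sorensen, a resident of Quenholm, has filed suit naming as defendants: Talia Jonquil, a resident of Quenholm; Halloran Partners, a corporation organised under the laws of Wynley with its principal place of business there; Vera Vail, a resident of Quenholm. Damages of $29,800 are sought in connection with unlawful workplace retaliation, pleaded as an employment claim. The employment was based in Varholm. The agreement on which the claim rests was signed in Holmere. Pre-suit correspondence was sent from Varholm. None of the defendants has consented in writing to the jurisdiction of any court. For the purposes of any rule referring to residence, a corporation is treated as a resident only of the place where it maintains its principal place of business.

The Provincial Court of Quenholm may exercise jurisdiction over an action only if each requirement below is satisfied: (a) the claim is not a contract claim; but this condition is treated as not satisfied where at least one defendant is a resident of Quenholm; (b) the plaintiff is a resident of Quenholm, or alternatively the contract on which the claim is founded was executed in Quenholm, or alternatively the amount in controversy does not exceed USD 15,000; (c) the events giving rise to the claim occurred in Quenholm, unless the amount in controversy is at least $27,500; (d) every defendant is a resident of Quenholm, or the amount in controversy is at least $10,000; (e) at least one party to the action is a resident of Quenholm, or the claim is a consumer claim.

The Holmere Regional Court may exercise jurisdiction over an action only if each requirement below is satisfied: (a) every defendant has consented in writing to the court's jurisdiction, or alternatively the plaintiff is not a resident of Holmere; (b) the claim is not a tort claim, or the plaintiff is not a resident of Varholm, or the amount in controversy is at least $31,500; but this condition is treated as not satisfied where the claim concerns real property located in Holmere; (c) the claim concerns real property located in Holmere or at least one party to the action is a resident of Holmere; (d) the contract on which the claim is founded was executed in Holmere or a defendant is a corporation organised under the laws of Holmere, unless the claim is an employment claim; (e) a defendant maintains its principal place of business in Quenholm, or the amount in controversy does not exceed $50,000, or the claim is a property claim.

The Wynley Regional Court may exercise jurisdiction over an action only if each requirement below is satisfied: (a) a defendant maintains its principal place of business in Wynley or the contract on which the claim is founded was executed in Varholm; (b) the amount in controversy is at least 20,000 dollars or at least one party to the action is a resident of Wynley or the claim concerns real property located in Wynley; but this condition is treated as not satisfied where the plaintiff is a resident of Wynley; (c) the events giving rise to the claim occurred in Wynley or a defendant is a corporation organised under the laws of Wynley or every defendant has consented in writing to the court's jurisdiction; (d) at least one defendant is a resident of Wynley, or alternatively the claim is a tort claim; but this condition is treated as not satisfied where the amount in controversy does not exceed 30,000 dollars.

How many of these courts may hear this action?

The Provincial Court of Quenholm:
  (a) The claim is an employment claim, not a contract claim. But the carve-out bites: Talia Jonquil resides in Quenholm. Not met.
  (b) The plaintiff resides in Quenholm, so this disjunct is met. Met.
  (c) The operative events occurred in Varholm, not Quenholm. However, the amount in controversy is 29,800 dollars, which meets the 27,500 dollars floor, so the 'unless' proviso supplies this condition. Satisfied.
  (d) The amount in controversy is $29,800, which meets the $10,000 floor, which satisfies one of the alternatives. Met.
  (e) Yusuf Sorensen resides in Quenholm, which satisfies one of the alternatives. Met.
  → At least one condition fails; no jurisdiction.
The Holmere Regional Court:
  (a) The plaintiff resides in Quenholm, which is not Holmere, so one alternative holds. Met.
  (b) The claim is an employment claim, not a tort claim, so one alternative holds. And the carve-out is inapplicable — the claim does not concern real property. Met.
  (c) The claim does not concern real property; no party resides in Holmere — every alternative fails. Condition not met.
  (d) The contract was executed in Holmere — that alternative is enough. Satisfied.
  (e) The amount in controversy is 29,800 dollars, within the USD 50,000 ceiling, so this disjunct is met. Satisfied.
  → At least one condition fails; no jurisdiction.
The Wynley Regional Court:
  (a) Halloran Partners has its principal place of business in Wynley, which satisfies one of the alternatives. Met.
  (b) The amount in controversy is $29,800, which meets the $20,000 floor, so this disjunct is met. And the carve-out is inapplicable — the plaintiff resides in Quenholm, not Wynley. Condition met.
  (c) Halloran Partners is organised under the laws of Wynley, which satisfies one of the alternatives. Condition met.
  (d) Halloran Partners resides in Wynley — that alternative is enough. But the amount in controversy is USD 29,800, within the $30,000 ceiling, triggering the carve-out and defeating this condition. Not satisfied.
  → Not every requirement is met — no jurisdiction.
No court satisfies all of its conditions.

0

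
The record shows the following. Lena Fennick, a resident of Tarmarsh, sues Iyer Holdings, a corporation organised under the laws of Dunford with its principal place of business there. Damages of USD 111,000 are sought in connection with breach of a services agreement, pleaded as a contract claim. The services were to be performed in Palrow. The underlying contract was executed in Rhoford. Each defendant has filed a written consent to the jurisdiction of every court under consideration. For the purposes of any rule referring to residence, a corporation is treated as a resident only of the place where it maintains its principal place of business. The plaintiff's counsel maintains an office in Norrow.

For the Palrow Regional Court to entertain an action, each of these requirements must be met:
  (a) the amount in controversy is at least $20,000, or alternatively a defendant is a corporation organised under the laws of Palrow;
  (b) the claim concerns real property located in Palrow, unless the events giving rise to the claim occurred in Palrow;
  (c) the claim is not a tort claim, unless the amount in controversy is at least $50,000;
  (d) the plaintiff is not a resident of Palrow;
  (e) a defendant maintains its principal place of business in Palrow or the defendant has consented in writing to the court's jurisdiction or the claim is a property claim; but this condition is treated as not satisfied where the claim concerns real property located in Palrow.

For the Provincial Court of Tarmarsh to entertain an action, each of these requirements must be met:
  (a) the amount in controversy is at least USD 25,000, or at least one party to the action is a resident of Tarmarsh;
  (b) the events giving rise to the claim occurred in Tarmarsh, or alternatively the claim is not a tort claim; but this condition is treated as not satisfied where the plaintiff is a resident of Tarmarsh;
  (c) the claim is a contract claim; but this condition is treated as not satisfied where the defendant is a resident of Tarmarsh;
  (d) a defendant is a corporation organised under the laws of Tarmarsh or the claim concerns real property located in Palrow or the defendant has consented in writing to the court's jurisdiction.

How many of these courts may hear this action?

1

The Palrow Regional Court:
  (a) The amount in controversy is $111,000, which meets the $20,000 floor, so one alternative holds. Met.
  (b) The claim does not concern real property. But the operative events occurred in Palrow, and the 'unless' clause therefore excuses the requirement. Met.
  (c) The claim is a contract claim, not a tort claim. Condition met.
  (d) The plaintiff resides in Tarmarsh, which is not Palrow. Satisfied.
  (e) Every defendant has filed written consent, which satisfies one of the alternatives. And the carve-out is inapplicable — the claim does not concern real property. Condition met.
  → Jurisdiction lies.
The Provincial Court of Tarmarsh:
  (a) The amount in controversy is USD 111,000, which meets the $25,000 floor, so this disjunct is met. Met.
  (b) The claim is a contract claim, not a tort claim, so this disjunct is met. But the carve-out bites: the plaintiff resides in Tarmarsh. Fails.
  (c) The claim is a contract claim. The exception is not triggered, since the defendant resides in Dunford, not Tarmarsh. Condition met.
  (d) Every defendant has filed written consent, so one alternative holds. Condition met.
  → At least one condition fails; no jurisdiction.
Courts with jurisdiction: the Palrow Regional Court — 1 in total.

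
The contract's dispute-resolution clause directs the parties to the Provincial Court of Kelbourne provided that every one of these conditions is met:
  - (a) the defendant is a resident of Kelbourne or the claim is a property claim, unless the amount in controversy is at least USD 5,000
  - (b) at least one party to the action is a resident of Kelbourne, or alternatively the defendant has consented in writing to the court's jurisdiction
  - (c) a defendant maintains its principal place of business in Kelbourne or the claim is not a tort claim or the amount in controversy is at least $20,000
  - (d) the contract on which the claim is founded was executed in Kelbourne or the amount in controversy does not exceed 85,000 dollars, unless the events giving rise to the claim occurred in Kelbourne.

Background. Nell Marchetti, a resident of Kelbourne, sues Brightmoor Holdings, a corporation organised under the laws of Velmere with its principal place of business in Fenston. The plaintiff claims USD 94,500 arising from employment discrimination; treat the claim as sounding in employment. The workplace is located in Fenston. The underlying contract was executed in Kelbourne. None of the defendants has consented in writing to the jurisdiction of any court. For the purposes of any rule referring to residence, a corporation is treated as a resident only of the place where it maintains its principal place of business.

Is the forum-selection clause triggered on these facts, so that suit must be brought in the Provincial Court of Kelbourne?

The Provincial Court of Kelbourne:
  (a) The defendant resides in Fenston, not Kelbourne; the claim is an employment claim, not a property claim — none of the alternatives is met. The proviso rescues it, though: the amount in controversy is 94,500 dollars, which meets the 5,000 dollars floor. Satisfied.
  (b) Nell Marchetti resides in Kelbourne, so this disjunct is met. Met.
  (c) The claim is an employment claim, not a tort claim, so this disjunct is met. Condition met.
  (d) The contract was executed in Kelbourne, which satisfies one of the alternatives. Condition met.
  → The clause applies.

Yes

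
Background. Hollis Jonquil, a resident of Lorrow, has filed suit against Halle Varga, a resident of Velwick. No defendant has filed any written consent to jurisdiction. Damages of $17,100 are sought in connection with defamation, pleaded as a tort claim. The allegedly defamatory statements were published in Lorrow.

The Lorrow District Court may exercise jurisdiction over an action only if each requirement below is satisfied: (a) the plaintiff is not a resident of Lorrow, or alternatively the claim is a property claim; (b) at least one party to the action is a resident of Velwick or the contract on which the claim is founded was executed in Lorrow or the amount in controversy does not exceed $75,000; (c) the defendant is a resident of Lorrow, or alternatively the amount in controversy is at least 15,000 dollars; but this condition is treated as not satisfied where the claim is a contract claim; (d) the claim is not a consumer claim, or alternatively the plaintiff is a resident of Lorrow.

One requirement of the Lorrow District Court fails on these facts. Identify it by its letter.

The Lorrow District Court:
  (a) The plaintiff resides in Lorrow; the claim is a tort claim, not a property claim — every alternative fails. Not met.
  (b) Halle Varga resides in Velwick — that alternative is enough. Satisfied.
  (c) The amount in controversy is 17,100 dollars, which meets the 15,000 dollars floor, so this disjunct is met. The carve-out does not apply: the claim is a tort claim, not a contract claim. Satisfied.
  (d) The claim is a tort claim, not a consumer claim, so this disjunct is met. Condition met.
Only condition (a) fails.

(a)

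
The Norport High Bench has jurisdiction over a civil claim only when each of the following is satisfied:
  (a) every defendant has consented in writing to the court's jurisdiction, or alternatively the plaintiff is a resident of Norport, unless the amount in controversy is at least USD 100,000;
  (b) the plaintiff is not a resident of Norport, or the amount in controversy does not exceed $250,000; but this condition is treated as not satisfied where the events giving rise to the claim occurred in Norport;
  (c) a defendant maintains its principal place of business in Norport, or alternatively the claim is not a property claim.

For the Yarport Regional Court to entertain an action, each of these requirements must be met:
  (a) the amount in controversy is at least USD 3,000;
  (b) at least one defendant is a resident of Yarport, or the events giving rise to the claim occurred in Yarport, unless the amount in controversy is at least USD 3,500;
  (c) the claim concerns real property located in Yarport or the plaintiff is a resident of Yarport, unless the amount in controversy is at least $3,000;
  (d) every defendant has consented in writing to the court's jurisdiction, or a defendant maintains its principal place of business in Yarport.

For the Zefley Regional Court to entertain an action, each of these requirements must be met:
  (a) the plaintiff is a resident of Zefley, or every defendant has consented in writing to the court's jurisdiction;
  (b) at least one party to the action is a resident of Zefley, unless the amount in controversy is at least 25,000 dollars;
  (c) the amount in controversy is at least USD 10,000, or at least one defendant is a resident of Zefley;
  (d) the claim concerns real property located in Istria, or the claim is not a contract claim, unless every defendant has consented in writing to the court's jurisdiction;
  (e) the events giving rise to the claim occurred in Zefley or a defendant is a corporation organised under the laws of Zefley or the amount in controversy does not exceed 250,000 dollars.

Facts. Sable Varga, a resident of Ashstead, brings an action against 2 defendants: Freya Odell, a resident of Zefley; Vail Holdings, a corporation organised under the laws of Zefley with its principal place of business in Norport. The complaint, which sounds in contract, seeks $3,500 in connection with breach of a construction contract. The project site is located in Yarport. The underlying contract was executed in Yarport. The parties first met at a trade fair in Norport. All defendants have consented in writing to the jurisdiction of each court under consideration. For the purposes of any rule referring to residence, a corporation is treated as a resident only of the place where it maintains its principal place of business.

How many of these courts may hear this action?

3

The Norport High Bench:
  (a) Every defendant has filed written consent, so this disjunct is met. Condition met.
  (b) The plaintiff resides in Ashstead, which is not Norport, so this disjunct is met. The exception is not triggered, since the operative events occurred in Yarport, not Norport. Met.
  (c) Vail Holdings has its principal place of business in Norport, so this disjunct is met. Condition met.
  → Every requirement is satisfied — jurisdiction.
The Yarport Regional Court:
  (a) The amount in controversy is 3,500 dollars, which meets the USD 3,000 floor. Met.
  (b) The operative events occurred in Yarport, which satisfies one of the alternatives. Met.
  (c) The claim does not concern real property; the plaintiff resides in Ashstead, not Yarport — every alternative fails. But the amount in controversy is 3,500 dollars, which meets the 3,000 dollars floor, and the 'unless' clause therefore excuses the requirement. Met.
  (d) Every defendant has filed written consent, so this disjunct is met. Met.
  → The court has jurisdiction.
The Zefley Regional Court:
  (a) Every defendant has filed written consent, which satisfies one of the alternatives. Condition met.
  (b) Freya Odell resides in Zefley. Satisfied.
  (c) Freya Odell resides in Zefley, which satisfies one of the alternatives. Satisfied.
  (d) The claim does not concern real property; the claim is a contract claim — no alternative holds. The proviso rescues it, though: every defendant has filed written consent. Met.
  (e) Vail Holdings is organised under the laws of Zefley, so one alternative holds. Condition met.
  → The court has jurisdiction.
Courts with jurisdiction: the Norport High Bench, the Yarport Regional Court, the Zefley Regional Court — 3 in total.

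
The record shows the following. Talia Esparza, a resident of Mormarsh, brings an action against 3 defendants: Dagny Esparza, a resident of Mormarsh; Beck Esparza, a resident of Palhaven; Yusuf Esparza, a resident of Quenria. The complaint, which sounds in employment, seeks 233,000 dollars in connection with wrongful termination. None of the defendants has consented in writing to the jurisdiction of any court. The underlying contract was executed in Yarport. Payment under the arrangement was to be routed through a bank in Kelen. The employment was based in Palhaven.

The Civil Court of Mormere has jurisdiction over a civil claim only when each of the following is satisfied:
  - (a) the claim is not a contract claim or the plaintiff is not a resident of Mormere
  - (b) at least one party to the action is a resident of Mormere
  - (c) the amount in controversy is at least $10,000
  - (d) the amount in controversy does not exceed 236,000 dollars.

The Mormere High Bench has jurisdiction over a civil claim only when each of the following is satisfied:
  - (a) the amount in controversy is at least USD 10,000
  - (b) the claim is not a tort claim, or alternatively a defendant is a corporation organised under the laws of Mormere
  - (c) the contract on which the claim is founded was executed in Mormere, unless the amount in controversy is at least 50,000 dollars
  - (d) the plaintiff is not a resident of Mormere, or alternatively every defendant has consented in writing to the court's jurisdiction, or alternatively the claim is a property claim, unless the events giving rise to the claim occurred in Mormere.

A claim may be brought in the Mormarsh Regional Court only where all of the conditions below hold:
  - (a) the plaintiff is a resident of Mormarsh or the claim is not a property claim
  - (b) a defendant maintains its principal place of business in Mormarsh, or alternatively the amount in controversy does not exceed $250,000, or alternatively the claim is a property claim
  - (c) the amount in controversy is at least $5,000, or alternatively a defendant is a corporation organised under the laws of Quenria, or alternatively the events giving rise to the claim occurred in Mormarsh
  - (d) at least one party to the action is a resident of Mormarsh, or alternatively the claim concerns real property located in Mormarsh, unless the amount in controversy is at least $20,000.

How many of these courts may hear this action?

The Civil Court of Mormere:
  (a) The claim is an employment claim, not a contract claim — that alternative is enough. Condition met.
  (b) No party resides in Mormere. Condition not met.
  (c) The amount in controversy is $233,000, which meets the 10,000 dollars floor. Met.
  (d) The amount in controversy is $233,000, within the 236,000 dollars ceiling. Satisfied.
  → At least one condition fails; no jurisdiction.
The Mormere High Bench:
  (a) The amount in controversy is $233,000, which meets the $10,000 floor. Condition met.
  (b) The claim is an employment claim, not a tort claim — that alternative is enough. Met.
  (c) The contract was executed in Yarport, not Mormere. But the amount in controversy is 233,000 dollars, which meets the 50,000 dollars floor, and the 'unless' clause therefore excuses the requirement. Condition met.
  (d) The plaintiff resides in Mormarsh, which is not Mormere, so one alternative holds. Met.
  → Every requirement is satisfied — jurisdiction.
The Mormarsh Regional Court:
  (a) The plaintiff resides in Mormarsh — that alternative is enough. Satisfied.
  (b) The amount in controversy is 233,000 dollars, within the USD 250,000 ceiling, so this disjunct is met. Condition met.
  (c) The amount in controversy is $233,000, which meets the 5,000 dollars floor — that alternative is enough. Met.
  (d) Talia Esparza resides in Mormarsh, so this disjunct is met. Condition met.
  → The court has jurisdiction.
Courts with jurisdiction: the Mormere High Bench, the Mormarsh Regional Court — 2 in total.

2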